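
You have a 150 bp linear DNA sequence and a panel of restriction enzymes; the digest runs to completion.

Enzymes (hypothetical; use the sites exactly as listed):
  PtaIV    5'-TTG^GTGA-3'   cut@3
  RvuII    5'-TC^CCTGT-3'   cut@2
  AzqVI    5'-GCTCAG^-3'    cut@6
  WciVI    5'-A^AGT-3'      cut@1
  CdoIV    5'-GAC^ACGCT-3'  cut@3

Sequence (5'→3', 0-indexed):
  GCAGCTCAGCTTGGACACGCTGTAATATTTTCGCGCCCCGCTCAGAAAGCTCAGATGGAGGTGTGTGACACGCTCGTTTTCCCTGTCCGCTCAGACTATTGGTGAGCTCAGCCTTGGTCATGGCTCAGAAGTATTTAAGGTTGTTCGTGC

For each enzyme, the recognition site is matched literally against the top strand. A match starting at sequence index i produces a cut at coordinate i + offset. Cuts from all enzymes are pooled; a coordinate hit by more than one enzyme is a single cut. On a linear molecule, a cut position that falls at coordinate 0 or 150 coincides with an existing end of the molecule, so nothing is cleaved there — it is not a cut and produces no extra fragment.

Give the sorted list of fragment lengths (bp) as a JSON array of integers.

[1,7,7,9,9,10,12,13,15,17,21,29]

Per-enzyme occurrences:
  PtaIV TTGGTGA/3: at [98] ⇒ [101]
  RvuII TCCCTGT/2: at [79] ⇒ [81]
  AzqVI GCTCAG/6: at [3, 39, 48, 88, 105, 122] ⇒ [9, 45, 54, 94, 111, 128]
  WciVI AAGT/1: at [128] ⇒ [129]
  CdoIV GACACGCT/3: at [13, 66] ⇒ [16, 69]

All cut coordinates (distinct, sorted): [9, 16, 45, 54, 69, 81, 94, 101, 111, 128, 129]

Fragment lengths:
  [0,9): 9 bp
  [9,16): 7 bp
  [16,45): 29 bp
  [45,54): 9 bp
  [54,69): 15 bp
  [69,81): 12 bp
  [81,94): 13 bp
  [94,101): 7 bp
  [101,111): 10 bp
  [111,128): 17 bp
  [128,129): 1 bp
  [129,150): 21 bp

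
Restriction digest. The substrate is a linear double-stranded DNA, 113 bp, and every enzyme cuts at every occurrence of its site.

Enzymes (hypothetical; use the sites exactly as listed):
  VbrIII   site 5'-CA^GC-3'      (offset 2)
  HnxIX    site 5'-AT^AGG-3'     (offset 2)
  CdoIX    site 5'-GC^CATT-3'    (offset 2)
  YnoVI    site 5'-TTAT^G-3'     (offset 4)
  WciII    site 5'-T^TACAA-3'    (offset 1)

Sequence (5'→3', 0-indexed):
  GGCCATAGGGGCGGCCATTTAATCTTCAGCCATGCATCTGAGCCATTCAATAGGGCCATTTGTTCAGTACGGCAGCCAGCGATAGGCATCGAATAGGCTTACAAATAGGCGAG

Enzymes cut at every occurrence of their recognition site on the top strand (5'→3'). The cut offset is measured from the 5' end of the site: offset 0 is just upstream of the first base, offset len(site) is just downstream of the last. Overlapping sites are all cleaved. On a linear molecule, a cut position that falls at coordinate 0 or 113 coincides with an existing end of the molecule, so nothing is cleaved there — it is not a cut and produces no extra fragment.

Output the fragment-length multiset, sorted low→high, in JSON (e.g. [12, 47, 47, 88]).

Site scan:
  VbrIII (CAGC, off=2): starts [26, 72, 76] → cuts [28, 74, 78]
  HnxIX (ATAGG, off=2): starts [4, 49, 81, 92, 104] → cuts [6, 51, 83, 94, 106]
  CdoIX (GCCATT, off=2): starts [13, 41, 54] → cuts [15, 43, 56]
  YnoVI (TTATG, off=4): no sites
  WciII (TTACAA, off=1): starts [98] → cuts [99]

All cut coordinates (distinct, sorted): [6, 15, 28, 43, 51, 56, 74, 78, 83, 94, 99, 106]

Fragments:
  [0,6): 6 bp
  [6,15): 9 bp
  [15,28): 13 bp
  [28,43): 15 bp
  [43,51): 8 bp
  [51,56): 5 bp
  [56,74): 18 bp
  [74,78): 4 bp
  [78,83): 5 bp
  [83,94): 11 bp
  [94,99): 5 bp
  [99,106): 7 bp
  [106,113): 7 bp

[4,5,5,5,6,7,7,8,9,11,13,15,18]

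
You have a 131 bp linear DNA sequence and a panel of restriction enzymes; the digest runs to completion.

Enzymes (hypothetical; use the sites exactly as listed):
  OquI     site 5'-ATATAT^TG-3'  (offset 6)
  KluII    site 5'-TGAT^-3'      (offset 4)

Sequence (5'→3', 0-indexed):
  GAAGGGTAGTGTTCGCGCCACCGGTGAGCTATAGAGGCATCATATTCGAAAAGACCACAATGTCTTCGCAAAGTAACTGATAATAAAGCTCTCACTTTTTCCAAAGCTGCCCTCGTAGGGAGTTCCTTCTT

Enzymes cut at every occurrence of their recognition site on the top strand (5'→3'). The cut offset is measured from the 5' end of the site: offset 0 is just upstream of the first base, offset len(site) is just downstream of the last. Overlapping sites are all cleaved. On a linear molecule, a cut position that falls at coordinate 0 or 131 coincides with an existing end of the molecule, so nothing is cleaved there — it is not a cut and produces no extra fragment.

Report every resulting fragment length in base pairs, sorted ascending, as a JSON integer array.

Per-enzyme occurrences:
  OquI (ATATATTG, off=6): no sites
  KluII TGAT/4: at [77] ⇒ [81]

Pooled cuts: [81]

Fragments:
  [0,81): 81 bp
  [81,131): 50 bp

[50,81]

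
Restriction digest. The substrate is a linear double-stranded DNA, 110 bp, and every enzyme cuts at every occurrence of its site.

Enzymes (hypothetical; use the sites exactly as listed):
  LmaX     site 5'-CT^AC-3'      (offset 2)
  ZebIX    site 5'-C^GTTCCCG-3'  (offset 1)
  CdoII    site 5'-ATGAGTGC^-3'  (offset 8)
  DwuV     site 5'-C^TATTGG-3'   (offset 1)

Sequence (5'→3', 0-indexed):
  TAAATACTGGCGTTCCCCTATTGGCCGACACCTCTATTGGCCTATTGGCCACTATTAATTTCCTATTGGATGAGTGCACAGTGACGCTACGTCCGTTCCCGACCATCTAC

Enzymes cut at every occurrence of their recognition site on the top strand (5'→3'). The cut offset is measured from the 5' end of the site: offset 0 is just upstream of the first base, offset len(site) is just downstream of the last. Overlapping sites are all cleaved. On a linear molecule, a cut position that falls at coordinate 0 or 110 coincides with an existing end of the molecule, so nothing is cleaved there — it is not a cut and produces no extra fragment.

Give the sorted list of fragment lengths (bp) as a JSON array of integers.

Site scan:
  LmaX CTAC/2: at [86, 106] ⇒ [88, 108]
  ZebIX CGTTCCCG/1: at [93] ⇒ [94]
  CdoII ATGAGTGC/8: at [69] ⇒ [77]
  DwuV CTATTGG/1: at [17, 33, 41, 62] ⇒ [18, 34, 42, 63]

Pooled cuts: [18, 34, 42, 63, 77, 88, 94, 108]

Fragment lengths:
  [0,18): 18 bp
  [18,34): 16 bp
  [34,42): 8 bp
  [42,63): 21 bp
  [63,77): 14 bp
  [77,88): 11 bp
  [88,94): 6 bp
  [94,108): 14 bp
  [108,110): 2 bp

[2,6,8,11,14,14,16,18,21]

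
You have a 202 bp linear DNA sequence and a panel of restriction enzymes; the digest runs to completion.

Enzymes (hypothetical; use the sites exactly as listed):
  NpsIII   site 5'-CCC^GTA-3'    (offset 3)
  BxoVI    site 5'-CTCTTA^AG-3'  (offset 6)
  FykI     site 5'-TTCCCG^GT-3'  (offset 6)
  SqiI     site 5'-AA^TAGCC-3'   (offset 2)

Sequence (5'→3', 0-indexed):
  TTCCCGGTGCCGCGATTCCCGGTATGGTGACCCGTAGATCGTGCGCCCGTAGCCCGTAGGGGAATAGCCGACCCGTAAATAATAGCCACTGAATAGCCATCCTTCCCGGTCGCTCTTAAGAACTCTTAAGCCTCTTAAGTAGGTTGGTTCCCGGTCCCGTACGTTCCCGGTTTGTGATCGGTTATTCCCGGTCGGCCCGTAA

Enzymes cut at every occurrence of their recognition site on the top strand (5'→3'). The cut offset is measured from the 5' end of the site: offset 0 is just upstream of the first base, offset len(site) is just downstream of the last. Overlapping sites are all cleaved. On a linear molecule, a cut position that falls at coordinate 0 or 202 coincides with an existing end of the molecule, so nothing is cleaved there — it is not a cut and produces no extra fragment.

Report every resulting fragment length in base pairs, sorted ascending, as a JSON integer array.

[4,5,6,7,8,8,9,9,10,10,10,11,11,12,15,15,15,16,21]

Per-enzyme occurrences:
  NpsIII (CCCGTA, off=3): starts [30, 45, 52, 71, 155, 195] → cuts [33, 48, 55, 74, 158, 198]
  BxoVI (CTCTTAAG, off=6): starts [112, 122, 131] → cuts [118, 128, 137]
  FykI (TTCCCGGT, off=6): starts [0, 15, 102, 147, 163, 184] → cuts [6, 21, 108, 153, 169, 190]
  SqiI (AATAGCC, off=2): starts [62, 80, 91] → cuts [64, 82, 93]

All cut coordinates (distinct, sorted): [6, 21, 33, 48, 55, 64, 74, 82, 93, 108, 118, 128, 137, 153, 158, 169, 190, 198]

Fragment lengths:
  [0,6): 6 bp
  [6,21): 15 bp
  [21,33): 12 bp
  [33,48): 15 bp
  [48,55): 7 bp
  [55,64): 9 bp
  [64,74): 10 bp
  [74,82): 8 bp
  [82,93): 11 bp
  [93,108): 15 bp
  [108,118): 10 bp
  [118,128): 10 bp
  [128,137): 9 bp
  [137,153): 16 bp
  [153,158): 5 bp
  [158,169): 11 bp
  [169,190): 21 bp
  [190,198): 8 bp
  [198,202): 4 bp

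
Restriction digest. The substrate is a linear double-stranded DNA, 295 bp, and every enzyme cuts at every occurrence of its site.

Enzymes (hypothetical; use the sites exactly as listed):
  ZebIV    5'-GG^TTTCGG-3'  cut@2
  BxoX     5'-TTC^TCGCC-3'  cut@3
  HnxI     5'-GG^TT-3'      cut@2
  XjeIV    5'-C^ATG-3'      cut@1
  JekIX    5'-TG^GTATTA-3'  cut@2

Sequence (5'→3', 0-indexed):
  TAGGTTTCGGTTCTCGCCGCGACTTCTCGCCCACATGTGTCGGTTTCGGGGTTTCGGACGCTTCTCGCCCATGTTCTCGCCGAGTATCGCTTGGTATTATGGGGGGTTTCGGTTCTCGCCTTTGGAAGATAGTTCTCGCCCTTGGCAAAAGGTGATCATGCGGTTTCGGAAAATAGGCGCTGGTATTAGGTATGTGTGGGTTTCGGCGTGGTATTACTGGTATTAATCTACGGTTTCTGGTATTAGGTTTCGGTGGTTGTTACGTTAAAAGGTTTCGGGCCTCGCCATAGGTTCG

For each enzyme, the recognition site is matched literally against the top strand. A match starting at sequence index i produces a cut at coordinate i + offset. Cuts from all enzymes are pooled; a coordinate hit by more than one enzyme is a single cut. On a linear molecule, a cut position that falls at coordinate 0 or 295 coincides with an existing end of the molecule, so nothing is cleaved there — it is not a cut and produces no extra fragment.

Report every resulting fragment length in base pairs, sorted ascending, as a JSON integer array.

Scan for sites:
  ZebIV (GGTTTCGG, off=2): starts [2, 41, 49, 104, 161, 198, 245, 270] → cuts [4, 43, 51, 106, 163, 200, 247, 272]
  BxoX (TTCTCGCC, off=3): starts [10, 23, 61, 73, 112, 132] → cuts [13, 26, 64, 76, 115, 135]
  HnxI (GGTT, off=2): starts [2, 8, 41, 49, 104, 110, 161, 198, 231, 245, 254, 270, 289] → cuts [4, 10, 43, 51, 106, 112, 163, 200, 233, 247, 256, 272, 291]
  XjeIV (CATG, off=1): starts [33, 69, 156] → cuts [34, 70, 157]
  JekIX (TGGTATTA, off=2): starts [91, 180, 208, 217, 237] → cuts [93, 182, 210, 219, 239]

Pooled cuts: [4, 10, 13, 26, 34, 43, 51, 64, 70, 76, 93, 106, 112, 115, 135, 157, 163, 182, 200, 210, 219, 233, 239, 247, 256, 272, 291]

Fragments:
  [0,4): 4 bp
  [4,10): 6 bp
  [10,13): 3 bp
  [13,26): 13 bp
  [26,34): 8 bp
  [34,43): 9 bp
  [43,51): 8 bp
  [51,64): 13 bp
  [64,70): 6 bp
  [70,76): 6 bp
  [76,93): 17 bp
  [93,106): 13 bp
  [106,112): 6 bp
  [112,115): 3 bp
  [115,135): 20 bp
  [135,157): 22 bp
  [157,163): 6 bp
  [163,182): 19 bp
  [182,200): 18 bp
  [200,210): 10 bp
  [210,219): 9 bp
  [219,233): 14 bp
  [233,239): 6 bp
  [239,247): 8 bp
  [247,256): 9 bp
  [256,272): 16 bp
  [272,291): 19 bp
  [291,295): 4 bp

[3,3,4,4,6,6,6,6,6,6,8,8,8,9,9,9,10,13,13,13,14,16,17,18,19,19,20,22]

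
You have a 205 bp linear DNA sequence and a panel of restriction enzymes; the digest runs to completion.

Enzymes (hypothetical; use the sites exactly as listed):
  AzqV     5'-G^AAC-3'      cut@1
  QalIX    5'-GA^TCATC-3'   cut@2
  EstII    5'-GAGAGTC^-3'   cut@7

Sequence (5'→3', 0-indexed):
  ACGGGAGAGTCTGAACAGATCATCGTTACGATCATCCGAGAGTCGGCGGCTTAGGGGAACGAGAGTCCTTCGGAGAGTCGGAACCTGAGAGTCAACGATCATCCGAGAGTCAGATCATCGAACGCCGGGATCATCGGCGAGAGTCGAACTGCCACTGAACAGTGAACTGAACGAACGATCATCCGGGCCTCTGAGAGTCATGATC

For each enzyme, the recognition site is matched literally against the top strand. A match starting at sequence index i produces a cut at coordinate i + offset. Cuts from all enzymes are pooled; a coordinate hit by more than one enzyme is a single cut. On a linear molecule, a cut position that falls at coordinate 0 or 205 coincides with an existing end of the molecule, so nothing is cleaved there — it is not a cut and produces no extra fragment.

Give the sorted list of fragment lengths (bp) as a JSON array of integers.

[1,2,2,3,4,5,5,5,6,6,6,7,10,10,11,11,12,12,12,13,13,13,15,21]

Site scan:
  AzqV GAAC/1: at [12, 56, 80, 119, 145, 156, 163, 168, 172] ⇒ [13, 57, 81, 120, 146, 157, 164, 169, 173]
  QalIX GATCATC/2: at [17, 29, 96, 112, 128, 176] ⇒ [19, 31, 98, 114, 130, 178]
  EstII GAGAGTC/7: at [4, 37, 60, 72, 86, 104, 138, 192] ⇒ [11, 44, 67, 79, 93, 111, 145, 199]

Pooled cuts: [11, 13, 19, 31, 44, 57, 67, 79, 81, 93, 98, 111, 114, 120, 130, 145, 146, 157, 164, 169, 173, 178, 199]

Fragments:
  [0,11): 11 bp
  [11,13): 2 bp
  [13,19): 6 bp
  [19,31): 12 bp
  [31,44): 13 bp
  [44,57): 13 bp
  [57,67): 10 bp
  [67,79): 12 bp
  [79,81): 2 bp
  [81,93): 12 bp
  [93,98): 5 bp
  [98,111): 13 bp
  [111,114): 3 bp
  [114,120): 6 bp
  [120,130): 10 bp
  [130,145): 15 bp
  [145,146): 1 bp
  [146,157): 11 bp
  [157,164): 7 bp
  [164,169): 5 bp
  [169,173): 4 bp
  [173,178): 5 bp
  [178,199): 21 bp
  [199,205): 6 bp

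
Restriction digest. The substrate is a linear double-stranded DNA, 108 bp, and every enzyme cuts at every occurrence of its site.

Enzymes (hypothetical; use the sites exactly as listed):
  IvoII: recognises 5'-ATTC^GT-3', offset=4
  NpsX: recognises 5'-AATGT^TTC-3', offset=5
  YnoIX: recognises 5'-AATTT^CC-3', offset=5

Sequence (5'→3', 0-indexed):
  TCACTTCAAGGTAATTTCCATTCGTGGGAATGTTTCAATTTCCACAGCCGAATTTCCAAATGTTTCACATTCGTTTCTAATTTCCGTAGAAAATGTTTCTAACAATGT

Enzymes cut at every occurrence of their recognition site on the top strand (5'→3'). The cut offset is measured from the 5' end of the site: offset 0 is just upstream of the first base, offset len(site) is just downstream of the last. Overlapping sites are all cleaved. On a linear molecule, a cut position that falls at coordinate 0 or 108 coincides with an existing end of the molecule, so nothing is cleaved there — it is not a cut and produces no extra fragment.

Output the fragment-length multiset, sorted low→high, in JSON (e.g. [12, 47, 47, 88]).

[6,8,8,9,10,11,12,13,14,17]

Scan for sites:
  IvoII ATTCGT/4: at [19, 68] ⇒ [23, 72]
  NpsX AATGTTTC/5: at [28, 58, 91] ⇒ [33, 63, 96]
  YnoIX AATTTCC/5: at [12, 36, 50, 78] ⇒ [17, 41, 55, 83]

All cut coordinates (distinct, sorted): [17, 23, 33, 41, 55, 63, 72, 83, 96]

Fragment lengths:
  [0,17): 17 bp
  [17,23): 6 bp
  [23,33): 10 bp
  [33,41): 8 bp
  [41,55): 14 bp
  [55,63): 8 bp
  [63,72): 9 bp
  [72,83): 11 bp
  [83,96): 13 bp
  [96,108): 12 bp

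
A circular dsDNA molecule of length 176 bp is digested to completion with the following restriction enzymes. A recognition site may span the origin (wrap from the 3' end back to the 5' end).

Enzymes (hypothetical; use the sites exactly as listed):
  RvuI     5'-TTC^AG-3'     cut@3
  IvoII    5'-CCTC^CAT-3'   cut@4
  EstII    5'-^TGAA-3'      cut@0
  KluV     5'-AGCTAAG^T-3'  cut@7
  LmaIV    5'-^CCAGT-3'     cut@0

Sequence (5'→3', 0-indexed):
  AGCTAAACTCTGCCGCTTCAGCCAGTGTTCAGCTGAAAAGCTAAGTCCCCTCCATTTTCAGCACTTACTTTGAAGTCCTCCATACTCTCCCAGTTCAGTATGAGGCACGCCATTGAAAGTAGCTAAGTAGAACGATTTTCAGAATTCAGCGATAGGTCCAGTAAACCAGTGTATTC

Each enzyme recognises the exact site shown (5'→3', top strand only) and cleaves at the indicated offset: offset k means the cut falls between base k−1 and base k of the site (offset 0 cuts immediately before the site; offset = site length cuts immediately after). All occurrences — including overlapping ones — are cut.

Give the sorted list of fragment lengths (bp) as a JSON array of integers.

[2,3,7,7,7,7,8,9,9,10,10,11,11,12,13,14,17,19]

Site scan:
  RvuI (TTCAG, off=3): starts [16, 27, 56, 93, 137, 144, 173] → cuts [0, 19, 30, 59, 96, 140, 147]
  IvoII (CCTCCAT, off=4): starts [48, 76] → cuts [52, 80]
  EstII (TGAA, off=0): starts [33, 70, 113] → cuts [33, 70, 113]
  KluV (AGCTAAGT, off=7): starts [38, 120] → cuts [45, 127]
  LmaIV (CCAGT, off=0): starts [21, 89, 157, 165] → cuts [21, 89, 157, 165]

All cut coordinates (distinct, sorted): [0, 19, 21, 30, 33, 45, 52, 59, 70, 80, 89, 96, 113, 127, 140, 147, 157, 165]

Fragments:
  0→19: 19 bp
  19→21: 2 bp
  21→30: 9 bp
  30→33: 3 bp
  33→45: 12 bp
  45→52: 7 bp
  52→59: 7 bp
  59→70: 11 bp
  70→80: 10 bp
  80→89: 9 bp
  89→96: 7 bp
  96→113: 17 bp
  113→127: 14 bp
  127→140: 13 bp
  140→147: 7 bp
  147→157: 10 bp
  157→165: 8 bp
  165→0 (wrap): 176-165+0 = 11 bp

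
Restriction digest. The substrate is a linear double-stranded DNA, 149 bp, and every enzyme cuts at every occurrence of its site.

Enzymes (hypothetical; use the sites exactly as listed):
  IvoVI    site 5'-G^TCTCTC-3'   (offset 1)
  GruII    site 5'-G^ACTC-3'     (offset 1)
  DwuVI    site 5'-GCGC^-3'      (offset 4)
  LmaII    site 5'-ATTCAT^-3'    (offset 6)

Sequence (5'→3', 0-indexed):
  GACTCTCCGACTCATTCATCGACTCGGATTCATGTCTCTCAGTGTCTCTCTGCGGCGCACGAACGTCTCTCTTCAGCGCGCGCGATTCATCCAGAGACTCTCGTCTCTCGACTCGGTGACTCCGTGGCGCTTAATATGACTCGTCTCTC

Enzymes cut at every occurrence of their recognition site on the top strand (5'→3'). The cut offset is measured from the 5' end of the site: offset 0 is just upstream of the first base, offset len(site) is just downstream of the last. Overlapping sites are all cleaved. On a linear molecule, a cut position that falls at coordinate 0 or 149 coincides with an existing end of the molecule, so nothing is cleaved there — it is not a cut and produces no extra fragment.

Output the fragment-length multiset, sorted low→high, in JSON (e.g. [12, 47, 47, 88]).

[1,1,2,2,2,5,6,6,7,7,7,7,8,8,8,10,10,12,12,14,14]

Per-enzyme occurrences:
  IvoVI (GTCTCTC, off=1): starts [33, 43, 64, 102, 142] → cuts [34, 44, 65, 103, 143]
  GruII (GACTC, off=1): starts [0, 8, 20, 95, 109, 117, 137] → cuts [1, 9, 21, 96, 110, 118, 138]
  DwuVI (GCGC, off=4): starts [54, 75, 77, 79, 126] → cuts [58, 79, 81, 83, 130]
  LmaII (ATTCAT, off=6): starts [13, 27, 84] → cuts [19, 33, 90]

Pooled cuts: [1, 9, 19, 21, 33, 34, 44, 58, 65, 79, 81, 83, 90, 96, 103, 110, 118, 130, 138, 143]

Fragments:
  [0,1): 1 bp
  [1,9): 8 bp
  [9,19): 10 bp
  [19,21): 2 bp
  [21,33): 12 bp
  [33,34): 1 bp
  [34,44): 10 bp
  [44,58): 14 bp
  [58,65): 7 bp
  [65,79): 14 bp
  [79,81): 2 bp
  [81,83): 2 bp
  [83,90): 7 bp
  [90,96): 6 bp
  [96,103): 7 bp
  [103,110): 7 bp
  [110,118): 8 bp
  [118,130): 12 bp
  [130,138): 8 bp
  [138,143): 5 bp
  [143,149): 6 bp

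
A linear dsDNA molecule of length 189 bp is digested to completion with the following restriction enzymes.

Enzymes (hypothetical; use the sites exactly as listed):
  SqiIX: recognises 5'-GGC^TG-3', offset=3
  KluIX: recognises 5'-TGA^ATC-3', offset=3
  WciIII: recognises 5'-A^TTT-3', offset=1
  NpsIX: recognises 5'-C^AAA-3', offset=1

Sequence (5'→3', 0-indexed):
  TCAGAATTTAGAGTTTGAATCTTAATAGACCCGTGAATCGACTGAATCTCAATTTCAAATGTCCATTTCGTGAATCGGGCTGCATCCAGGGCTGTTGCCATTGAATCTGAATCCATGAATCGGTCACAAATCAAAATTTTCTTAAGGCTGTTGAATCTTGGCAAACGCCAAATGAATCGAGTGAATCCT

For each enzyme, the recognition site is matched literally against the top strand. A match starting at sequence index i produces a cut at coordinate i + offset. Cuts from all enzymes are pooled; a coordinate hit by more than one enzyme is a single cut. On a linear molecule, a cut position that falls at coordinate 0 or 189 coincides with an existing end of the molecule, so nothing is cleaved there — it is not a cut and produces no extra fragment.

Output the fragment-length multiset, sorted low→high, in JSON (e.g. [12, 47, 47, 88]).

Per-enzyme occurrences:
  SqiIX (GGCTG, off=3): starts [77, 89, 145] → cuts [80, 92, 148]
  KluIX (TGAATC, off=3): starts [15, 33, 42, 70, 101, 107, 115, 151, 172, 181] → cuts [18, 36, 45, 73, 104, 110, 118, 154, 175, 184]
  WciIII (ATTT, off=1): starts [5, 51, 64, 135] → cuts [6, 52, 65, 136]
  NpsIX (CAAA, off=1): starts [55, 126, 131, 161, 168] → cuts [56, 127, 132, 162, 169]

Pooled cuts: [6, 18, 36, 45, 52, 56, 65, 73, 80, 92, 104, 110, 118, 127, 132, 136, 148, 154, 162, 169, 175, 184]

Fragment lengths:
  [0,6): 6 bp
  [6,18): 12 bp
  [18,36): 18 bp
  [36,45): 9 bp
  [45,52): 7 bp
  [52,56): 4 bp
  [56,65): 9 bp
  [65,73): 8 bp
  [73,80): 7 bp
  [80,92): 12 bp
  [92,104): 12 bp
  [104,110): 6 bp
  [110,118): 8 bp
  [118,127): 9 bp
  [127,132): 5 bp
  [132,136): 4 bp
  [136,148): 12 bp
  [148,154): 6 bp
  [154,162): 8 bp
  [162,169): 7 bp
  [169,175): 6 bp
  [175,184): 9 bp
  [184,189): 5 bp

[4,4,5,5,6,6,6,6,7,7,7,8,8,8,9,9,9,9,12,12,12,12,18]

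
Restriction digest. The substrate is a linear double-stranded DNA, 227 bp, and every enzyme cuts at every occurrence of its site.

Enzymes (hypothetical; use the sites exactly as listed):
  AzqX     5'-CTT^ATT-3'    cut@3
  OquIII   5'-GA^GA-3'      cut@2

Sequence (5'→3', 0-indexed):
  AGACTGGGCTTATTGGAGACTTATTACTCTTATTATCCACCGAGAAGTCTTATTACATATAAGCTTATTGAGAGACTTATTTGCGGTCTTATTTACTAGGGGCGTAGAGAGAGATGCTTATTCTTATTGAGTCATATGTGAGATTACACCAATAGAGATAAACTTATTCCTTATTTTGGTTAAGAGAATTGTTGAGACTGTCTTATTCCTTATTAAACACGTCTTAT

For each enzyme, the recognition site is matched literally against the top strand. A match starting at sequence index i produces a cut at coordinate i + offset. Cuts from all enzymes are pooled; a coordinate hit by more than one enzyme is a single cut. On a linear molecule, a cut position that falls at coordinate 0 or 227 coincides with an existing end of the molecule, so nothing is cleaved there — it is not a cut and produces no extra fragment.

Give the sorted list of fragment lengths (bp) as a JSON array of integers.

[2,2,2,5,5,5,6,6,7,7,7,8,9,9,9,10,11,12,12,13,15,15,16,16,18]

Scan for sites:
  AzqX CTTATT/3: at [8, 19, 28, 48, 63, 75, 87, 116, 122, 162, 169, 201, 208] ⇒ [11, 22, 31, 51, 66, 78, 90, 119, 125, 165, 172, 204, 211]
  OquIII GAGA/2: at [15, 41, 69, 71, 106, 108, 110, 139, 154, 183, 193] ⇒ [17, 43, 71, 73, 108, 110, 112, 141, 156, 185, 195]

Pooled cuts: [11, 17, 22, 31, 43, 51, 66, 71, 73, 78, 90, 108, 110, 112, 119, 125, 141, 156, 165, 172, 185, 195, 204, 211]

Fragment lengths:
  [0,11): 11 bp
  [11,17): 6 bp
  [17,22): 5 bp
  [22,31): 9 bp
  [31,43): 12 bp
  [43,51): 8 bp
  [51,66): 15 bp
  [66,71): 5 bp
  [71,73): 2 bp
  [73,78): 5 bp
  [78,90): 12 bp
  [90,108): 18 bp
  [108,110): 2 bp
  [110,112): 2 bp
  [112,119): 7 bp
  [119,125): 6 bp
  [125,141): 16 bp
  [141,156): 15 bp
  [156,165): 9 bp
  [165,172): 7 bp
  [172,185): 13 bp
  [185,195): 10 bp
  [195,204): 9 bp
  [204,211): 7 bp
  [211,227): 16 bp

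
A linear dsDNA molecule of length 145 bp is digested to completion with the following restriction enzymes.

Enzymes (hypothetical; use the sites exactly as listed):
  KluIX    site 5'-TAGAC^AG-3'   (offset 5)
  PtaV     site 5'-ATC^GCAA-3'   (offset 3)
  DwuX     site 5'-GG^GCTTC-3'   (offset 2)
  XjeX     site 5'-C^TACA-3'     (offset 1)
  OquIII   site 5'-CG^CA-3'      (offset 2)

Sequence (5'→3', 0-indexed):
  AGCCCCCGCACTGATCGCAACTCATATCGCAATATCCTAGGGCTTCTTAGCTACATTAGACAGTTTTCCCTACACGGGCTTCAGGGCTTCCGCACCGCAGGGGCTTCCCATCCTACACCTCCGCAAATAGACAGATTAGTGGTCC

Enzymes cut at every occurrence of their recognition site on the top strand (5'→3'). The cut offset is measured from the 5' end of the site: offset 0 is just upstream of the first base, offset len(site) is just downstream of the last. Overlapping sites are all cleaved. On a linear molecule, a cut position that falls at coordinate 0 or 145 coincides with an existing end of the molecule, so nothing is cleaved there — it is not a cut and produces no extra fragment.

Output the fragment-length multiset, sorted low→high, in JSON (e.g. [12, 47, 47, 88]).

Site scan:
  KluIX (TAGACAG, off=5): starts [56, 127] → cuts [61, 132]
  PtaV (ATCGCAA, off=3): starts [13, 25] → cuts [16, 28]
  DwuX (GGGCTTC, off=2): starts [39, 75, 83, 100] → cuts [41, 77, 85, 102]
  XjeX (CTACA, off=1): starts [50, 69, 112] → cuts [51, 70, 113]
  OquIII (CGCA, off=2): starts [6, 15, 27, 90, 95, 121] → cuts [8, 17, 29, 92, 97, 123]

Pooled cuts: [8, 16, 17, 28, 29, 41, 51, 61, 70, 77, 85, 92, 97, 102, 113, 123, 132]

Fragment lengths:
  [0,8): 8 bp
  [8,16): 8 bp
  [16,17): 1 bp
  [17,28): 11 bp
  [28,29): 1 bp
  [29,41): 12 bp
  [41,51): 10 bp
  [51,61): 10 bp
  [61,70): 9 bp
  [70,77): 7 bp
  [77,85): 8 bp
  [85,92): 7 bp
  [92,97): 5 bp
  [97,102): 5 bp
  [102,113): 11 bp
  [113,123): 10 bp
  [123,132): 9 bp
  [132,145): 13 bp

[1,1,5,5,7,7,8,8,8,9,9,10,10,10,11,11,12,13]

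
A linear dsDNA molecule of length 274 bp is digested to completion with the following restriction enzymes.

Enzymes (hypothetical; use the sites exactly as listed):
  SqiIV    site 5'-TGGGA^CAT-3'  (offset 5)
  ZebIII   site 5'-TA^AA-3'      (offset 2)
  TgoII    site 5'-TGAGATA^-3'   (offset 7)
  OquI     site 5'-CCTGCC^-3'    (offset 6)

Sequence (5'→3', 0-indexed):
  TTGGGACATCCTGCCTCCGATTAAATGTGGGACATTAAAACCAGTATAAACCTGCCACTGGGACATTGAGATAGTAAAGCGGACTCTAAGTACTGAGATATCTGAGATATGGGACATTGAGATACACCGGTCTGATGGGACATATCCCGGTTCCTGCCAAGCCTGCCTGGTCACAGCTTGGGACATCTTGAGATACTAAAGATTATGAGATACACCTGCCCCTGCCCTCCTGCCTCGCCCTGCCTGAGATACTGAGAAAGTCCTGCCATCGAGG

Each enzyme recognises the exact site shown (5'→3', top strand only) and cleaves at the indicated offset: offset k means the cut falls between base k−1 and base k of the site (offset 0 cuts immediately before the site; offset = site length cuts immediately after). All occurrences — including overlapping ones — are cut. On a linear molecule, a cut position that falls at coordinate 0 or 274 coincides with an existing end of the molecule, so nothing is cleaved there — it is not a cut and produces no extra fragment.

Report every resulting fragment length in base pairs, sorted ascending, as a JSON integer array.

Site scan:
  SqiIV (TGGGACAT, off=5): starts [1, 27, 58, 109, 135, 178] → cuts [6, 32, 63, 114, 140, 183]
  ZebIII (TAAA, off=2): starts [21, 35, 46, 74, 196] → cuts [23, 37, 48, 76, 198]
  TgoII (TGAGATA, off=7): starts [66, 93, 102, 117, 188, 205, 244] → cuts [73, 100, 109, 124, 195, 212, 251]
  OquI (CCTGCC, off=6): starts [9, 50, 152, 161, 214, 220, 228, 238, 261] → cuts [15, 56, 158, 167, 220, 226, 234, 244, 267]

All cut coordinates (distinct, sorted): [6, 15, 23, 32, 37, 48, 56, 63, 73, 76, 100, 109, 114, 124, 140, 158, 167, 183, 195, 198, 212, 220, 226, 234, 244, 251, 267]

Fragment lengths:
  [0,6): 6 bp
  [6,15): 9 bp
  [15,23): 8 bp
  [23,32): 9 bp
  [32,37): 5 bp
  [37,48): 11 bp
  [48,56): 8 bp
  [56,63): 7 bp
  [63,73): 10 bp
  [73,76): 3 bp
  [76,100): 24 bp
  [100,109): 9 bp
  [109,114): 5 bp
  [114,124): 10 bp
  [124,140): 16 bp
  [140,158): 18 bp
  [158,167): 9 bp
  [167,183): 16 bp
  [183,195): 12 bp
  [195,198): 3 bp
  [198,212): 14 bp
  [212,220): 8 bp
  [220,226): 6 bp
  [226,234): 8 bp
  [234,244): 10 bp
  [244,251): 7 bp
  [251,267): 16 bp
  [267,274): 7 bp

[3,3,5,5,6,6,7,7,7,8,8,8,8,9,9,9,9,10,10,10,11,12,14,16,16,16,18,24]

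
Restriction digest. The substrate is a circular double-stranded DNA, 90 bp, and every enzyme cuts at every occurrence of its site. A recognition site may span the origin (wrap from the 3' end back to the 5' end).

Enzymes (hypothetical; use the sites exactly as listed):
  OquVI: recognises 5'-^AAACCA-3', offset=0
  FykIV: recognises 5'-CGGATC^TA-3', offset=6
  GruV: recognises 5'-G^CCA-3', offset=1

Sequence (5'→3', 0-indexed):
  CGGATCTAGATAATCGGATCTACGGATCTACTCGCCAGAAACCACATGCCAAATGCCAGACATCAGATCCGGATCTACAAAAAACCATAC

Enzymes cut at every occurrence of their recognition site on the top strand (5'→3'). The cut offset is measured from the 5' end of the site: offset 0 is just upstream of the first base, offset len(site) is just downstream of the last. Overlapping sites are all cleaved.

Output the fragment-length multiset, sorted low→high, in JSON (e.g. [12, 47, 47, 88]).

[4,6,6,7,8,10,14,15,20]

Scan for sites:
  OquVI AAACCA/0: at [38, 81] ⇒ [38, 81]
  FykIV CGGATCTA/6: at [0, 14, 22, 69] ⇒ [6, 20, 28, 75]
  GruV GCCA/1: at [33, 47, 54] ⇒ [34, 48, 55]

All cut coordinates (distinct, sorted): [6, 20, 28, 34, 38, 48, 55, 75, 81]

Fragments:
  6→20: 14 bp
  20→28: 8 bp
  28→34: 6 bp
  34→38: 4 bp
  38→48: 10 bp
  48→55: 7 bp
  55→75: 20 bp
  75→81: 6 bp
  81→6 (wrap): 90-81+6 = 15 bp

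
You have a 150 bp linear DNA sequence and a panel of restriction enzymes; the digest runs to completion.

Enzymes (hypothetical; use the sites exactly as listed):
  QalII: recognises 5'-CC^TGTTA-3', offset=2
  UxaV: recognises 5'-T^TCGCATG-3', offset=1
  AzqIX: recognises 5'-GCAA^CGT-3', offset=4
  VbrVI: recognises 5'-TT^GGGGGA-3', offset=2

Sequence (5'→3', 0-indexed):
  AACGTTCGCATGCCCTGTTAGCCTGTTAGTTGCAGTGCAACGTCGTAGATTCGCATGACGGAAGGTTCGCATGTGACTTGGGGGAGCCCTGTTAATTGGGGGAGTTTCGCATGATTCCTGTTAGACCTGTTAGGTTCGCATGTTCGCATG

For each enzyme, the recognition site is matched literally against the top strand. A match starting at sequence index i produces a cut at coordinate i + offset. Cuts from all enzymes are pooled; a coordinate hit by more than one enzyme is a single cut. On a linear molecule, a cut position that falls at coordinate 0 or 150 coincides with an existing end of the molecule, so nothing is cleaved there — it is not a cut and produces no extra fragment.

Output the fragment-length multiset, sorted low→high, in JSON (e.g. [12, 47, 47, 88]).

Site scan:
  QalII CCTGTTA/2: at [13, 21, 87, 116, 125] ⇒ [15, 23, 89, 118, 127]
  UxaV TTCGCATG/1: at [4, 49, 65, 105, 134, 142] ⇒ [5, 50, 66, 106, 135, 143]
  AzqIX GCAACGT/4: at [36] ⇒ [40]
  VbrVI TTGGGGGA/2: at [77, 95] ⇒ [79, 97]

Pooled cuts: [5, 15, 23, 40, 50, 66, 79, 89, 97, 106, 118, 127, 135, 143]

Fragments:
  [0,5): 5 bp
  [5,15): 10 bp
  [15,23): 8 bp
  [23,40): 17 bp
  [40,50): 10 bp
  [50,66): 16 bp
  [66,79): 13 bp
  [79,89): 10 bp
  [89,97): 8 bp
  [97,106): 9 bp
  [106,118): 12 bp
  [118,127): 9 bp
  [127,135): 8 bp
  [135,143): 8 bp
  [143,150): 7 bp

[5,7,8,8,8,8,9,9,10,10,10,12,13,16,17]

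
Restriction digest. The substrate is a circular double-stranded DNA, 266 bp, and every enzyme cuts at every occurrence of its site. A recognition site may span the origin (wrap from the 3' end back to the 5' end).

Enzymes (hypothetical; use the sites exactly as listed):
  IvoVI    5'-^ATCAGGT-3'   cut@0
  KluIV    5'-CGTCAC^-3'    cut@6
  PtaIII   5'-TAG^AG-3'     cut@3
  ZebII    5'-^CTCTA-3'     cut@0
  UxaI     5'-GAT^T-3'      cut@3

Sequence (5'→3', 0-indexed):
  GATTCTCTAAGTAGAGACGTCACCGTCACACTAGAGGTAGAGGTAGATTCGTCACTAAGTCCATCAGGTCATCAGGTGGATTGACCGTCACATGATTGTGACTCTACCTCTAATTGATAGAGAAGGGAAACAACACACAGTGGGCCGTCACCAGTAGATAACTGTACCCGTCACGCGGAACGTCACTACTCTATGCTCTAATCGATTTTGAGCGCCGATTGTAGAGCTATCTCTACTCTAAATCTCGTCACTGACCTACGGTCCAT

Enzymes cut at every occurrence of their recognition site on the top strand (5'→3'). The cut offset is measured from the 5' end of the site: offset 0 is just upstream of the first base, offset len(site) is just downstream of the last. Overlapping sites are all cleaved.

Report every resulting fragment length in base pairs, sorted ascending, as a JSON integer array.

Per-enzyme occurrences:
  IvoVI (ATCAGGT, off=0): starts [62, 70] → cuts [62, 70]
  KluIV (CGTCAC, off=6): starts [17, 23, 49, 85, 145, 168, 180, 245] → cuts [23, 29, 55, 91, 151, 174, 186, 251]
  PtaIII (TAGAG, off=3): starts [11, 31, 37, 117, 221] → cuts [14, 34, 40, 120, 224]
  ZebII (CTCTA, off=0): starts [4, 101, 107, 188, 195, 230, 235] → cuts [4, 101, 107, 188, 195, 230, 235]
  UxaI (GATT, off=3): starts [0, 45, 78, 93, 203, 216] → cuts [3, 48, 81, 96, 206, 219]

Pooled cuts: [3, 4, 14, 23, 29, 34, 40, 48, 55, 62, 70, 81, 91, 96, 101, 107, 120, 151, 174, 186, 188, 195, 206, 219, 224, 230, 235, 251]

Fragment lengths:
  3→4: 1 bp
  4→14: 10 bp
  14→23: 9 bp
  23→29: 6 bp
  29→34: 5 bp
  34→40: 6 bp
  40→48: 8 bp
  48→55: 7 bp
  55→62: 7 bp
  62→70: 8 bp
  70→81: 11 bp
  81→91: 10 bp
  91→96: 5 bp
  96→101: 5 bp
  101→107: 6 bp
  107→120: 13 bp
  120→151: 31 bp
  151→174: 23 bp
  174→186: 12 bp
  186→188: 2 bp
  188→195: 7 bp
  195→206: 11 bp
  206→219: 13 bp
  219→224: 5 bp
  224→230: 6 bp
  230→235: 5 bp
  235→251: 16 bp
  251→3 (wrap): 266-251+3 = 18 bp

[1,2,5,5,5,5,5,6,6,6,6,7,7,7,8,8,9,10,10,11,11,12,13,13,16,18,23,31]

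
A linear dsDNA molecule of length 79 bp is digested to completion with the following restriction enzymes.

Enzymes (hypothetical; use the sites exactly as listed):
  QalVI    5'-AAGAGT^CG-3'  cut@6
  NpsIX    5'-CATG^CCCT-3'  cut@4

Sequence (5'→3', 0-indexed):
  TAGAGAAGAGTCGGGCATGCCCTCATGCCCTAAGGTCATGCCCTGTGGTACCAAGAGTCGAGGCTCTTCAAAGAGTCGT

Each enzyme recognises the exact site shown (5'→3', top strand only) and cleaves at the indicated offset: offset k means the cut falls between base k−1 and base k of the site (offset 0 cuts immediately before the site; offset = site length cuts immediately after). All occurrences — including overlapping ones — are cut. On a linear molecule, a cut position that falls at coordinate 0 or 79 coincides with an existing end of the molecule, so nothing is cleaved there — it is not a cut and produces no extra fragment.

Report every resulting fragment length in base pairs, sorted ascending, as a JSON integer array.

[3,8,8,11,13,18,18]

Site scan:
  QalVI (AAGAGTCG, off=6): starts [5, 52, 70] → cuts [11, 58, 76]
  NpsIX (CATGCCCT, off=4): starts [15, 23, 36] → cuts [19, 27, 40]

All cut coordinates (distinct, sorted): [11, 19, 27, 40, 58, 76]

Fragment lengths:
  [0,11): 11 bp
  [11,19): 8 bp
  [19,27): 8 bp
  [27,40): 13 bp
  [40,58): 18 bp
  [58,76): 18 bp
  [76,79): 3 bp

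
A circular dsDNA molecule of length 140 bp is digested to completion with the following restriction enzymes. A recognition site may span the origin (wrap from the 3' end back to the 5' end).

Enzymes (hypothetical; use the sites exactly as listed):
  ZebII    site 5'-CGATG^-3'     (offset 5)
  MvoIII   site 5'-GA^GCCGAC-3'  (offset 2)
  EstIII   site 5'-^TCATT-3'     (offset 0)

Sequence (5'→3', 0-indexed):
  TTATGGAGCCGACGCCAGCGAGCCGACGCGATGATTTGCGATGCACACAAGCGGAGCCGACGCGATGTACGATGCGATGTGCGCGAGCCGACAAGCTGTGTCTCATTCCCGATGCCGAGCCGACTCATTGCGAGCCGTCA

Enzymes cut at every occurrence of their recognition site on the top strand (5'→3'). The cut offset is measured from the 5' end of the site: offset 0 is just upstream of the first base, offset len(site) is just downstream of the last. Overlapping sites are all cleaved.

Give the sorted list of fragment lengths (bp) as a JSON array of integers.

Scan for sites:
  ZebII CGATG/5: at [28, 38, 62, 69, 74, 109] ⇒ [33, 43, 67, 74, 79, 114]
  MvoIII GAGCCGAC/2: at [5, 19, 53, 84, 116] ⇒ [7, 21, 55, 86, 118]
  EstIII TCATT/0: at [102, 124, 137] ⇒ [102, 124, 137]

Pooled cuts: [7, 21, 33, 43, 55, 67, 74, 79, 86, 102, 114, 118, 124, 137]

Fragment lengths:
  7→21: 14 bp
  21→33: 12 bp
  33→43: 10 bp
  43→55: 12 bp
  55→67: 12 bp
  67→74: 7 bp
  74→79: 5 bp
  79→86: 7 bp
  86→102: 16 bp
  102→114: 12 bp
  114→118: 4 bp
  118→124: 6 bp
  124→137: 13 bp
  137→7 (wrap): 140-137+7 = 10 bp

[4,5,6,7,7,10,10,12,12,12,12,13,14,16]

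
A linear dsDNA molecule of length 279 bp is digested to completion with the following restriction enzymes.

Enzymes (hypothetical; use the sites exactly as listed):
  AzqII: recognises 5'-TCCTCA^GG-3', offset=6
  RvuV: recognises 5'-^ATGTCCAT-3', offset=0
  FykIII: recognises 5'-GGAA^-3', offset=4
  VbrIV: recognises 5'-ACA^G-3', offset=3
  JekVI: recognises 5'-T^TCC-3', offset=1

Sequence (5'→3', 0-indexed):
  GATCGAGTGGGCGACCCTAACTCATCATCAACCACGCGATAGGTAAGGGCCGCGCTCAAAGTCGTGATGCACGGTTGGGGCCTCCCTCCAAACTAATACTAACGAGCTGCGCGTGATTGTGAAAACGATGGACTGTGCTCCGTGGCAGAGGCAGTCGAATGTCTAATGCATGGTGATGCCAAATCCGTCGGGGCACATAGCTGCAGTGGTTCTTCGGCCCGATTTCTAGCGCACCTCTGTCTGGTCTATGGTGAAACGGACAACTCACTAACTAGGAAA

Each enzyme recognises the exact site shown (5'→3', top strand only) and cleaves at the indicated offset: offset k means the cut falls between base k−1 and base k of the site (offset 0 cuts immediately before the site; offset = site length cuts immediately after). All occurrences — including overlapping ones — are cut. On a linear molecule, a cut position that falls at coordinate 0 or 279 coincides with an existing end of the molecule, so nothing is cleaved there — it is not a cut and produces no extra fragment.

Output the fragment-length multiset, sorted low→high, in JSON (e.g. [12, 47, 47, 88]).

Per-enzyme occurrences:
  AzqII (TCCTCAGG, off=6): no sites
  RvuV (ATGTCCAT, off=0): no sites
  FykIII (GGAA, off=4): starts [274] → cuts [278]
  VbrIV (ACAG, off=3): no sites
  JekVI (TTCC, off=1): no sites

Pooled cuts: [278]

Fragments:
  [0,278): 278 bp
  [278,279): 1 bp

[1,278]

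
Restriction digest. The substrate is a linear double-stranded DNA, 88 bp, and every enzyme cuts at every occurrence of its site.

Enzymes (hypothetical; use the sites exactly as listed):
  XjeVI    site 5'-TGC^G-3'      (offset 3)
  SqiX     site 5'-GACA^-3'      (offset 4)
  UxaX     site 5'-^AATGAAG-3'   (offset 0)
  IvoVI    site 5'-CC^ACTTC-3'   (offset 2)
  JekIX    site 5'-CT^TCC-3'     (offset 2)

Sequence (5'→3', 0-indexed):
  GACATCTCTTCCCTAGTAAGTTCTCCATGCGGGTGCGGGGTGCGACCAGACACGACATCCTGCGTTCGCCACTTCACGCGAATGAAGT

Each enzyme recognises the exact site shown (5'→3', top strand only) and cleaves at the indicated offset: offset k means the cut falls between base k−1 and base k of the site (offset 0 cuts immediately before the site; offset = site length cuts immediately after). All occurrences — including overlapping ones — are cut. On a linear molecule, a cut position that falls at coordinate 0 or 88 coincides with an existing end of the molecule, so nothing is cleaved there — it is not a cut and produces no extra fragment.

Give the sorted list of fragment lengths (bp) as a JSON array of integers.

[4,5,5,6,6,7,7,8,9,10,21]

Scan for sites:
  XjeVI (TGCG, off=3): starts [27, 33, 40, 60] → cuts [30, 36, 43, 63]
  SqiX (GACA, off=4): starts [0, 48, 53] → cuts [4, 52, 57]
  UxaX (AATGAAG, off=0): starts [80] → cuts [80]
  IvoVI (CCACTTC, off=2): starts [68] → cuts [70]
  JekIX (CTTCC, off=2): starts [7] → cuts [9]

Pooled cuts: [4, 9, 30, 36, 43, 52, 57, 63, 70, 80]

Fragment lengths:
  [0,4): 4 bp
  [4,9): 5 bp
  [9,30): 21 bp
  [30,36): 6 bp
  [36,43): 7 bp
  [43,52): 9 bp
  [52,57): 5 bp
  [57,63): 6 bp
  [63,70): 7 bp
  [70,80): 10 bp
  [80,88): 8 bp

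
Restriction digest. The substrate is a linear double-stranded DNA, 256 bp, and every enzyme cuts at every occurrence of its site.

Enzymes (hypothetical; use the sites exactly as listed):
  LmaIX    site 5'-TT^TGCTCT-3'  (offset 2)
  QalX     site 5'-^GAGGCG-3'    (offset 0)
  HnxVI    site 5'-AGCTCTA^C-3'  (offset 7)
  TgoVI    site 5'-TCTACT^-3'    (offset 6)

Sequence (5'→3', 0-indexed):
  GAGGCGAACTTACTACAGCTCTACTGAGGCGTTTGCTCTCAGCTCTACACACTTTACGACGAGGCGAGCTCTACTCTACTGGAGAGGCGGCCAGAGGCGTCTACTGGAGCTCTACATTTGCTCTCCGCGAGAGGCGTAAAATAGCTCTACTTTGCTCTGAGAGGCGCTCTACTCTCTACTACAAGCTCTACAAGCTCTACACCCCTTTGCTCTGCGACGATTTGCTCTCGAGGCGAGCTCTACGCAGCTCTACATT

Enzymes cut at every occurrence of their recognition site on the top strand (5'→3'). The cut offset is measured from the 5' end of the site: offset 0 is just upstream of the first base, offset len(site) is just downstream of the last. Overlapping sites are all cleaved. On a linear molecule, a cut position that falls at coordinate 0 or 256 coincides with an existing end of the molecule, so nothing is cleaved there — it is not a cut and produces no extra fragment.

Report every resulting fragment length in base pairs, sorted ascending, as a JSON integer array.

[1,2,2,2,3,4,4,5,7,7,8,8,8,9,9,10,10,10,12,12,13,13,13,13,14,15,19,23]

Scan for sites:
  LmaIX TTTGCTCT/2: at [31, 116, 150, 205, 220] ⇒ [33, 118, 152, 207, 222]
  QalX GAGGCG/0: at [0, 25, 60, 83, 93, 130, 160, 229] ⇒ [25, 60, 83, 93, 130, 160, 229] (position 0 is a terminus of the linear molecule — no cut)
  HnxVI AGCTCTAC/7: at [16, 40, 66, 107, 142, 183, 192, 235, 245] ⇒ [23, 47, 73, 114, 149, 190, 199, 242, 252]
  TgoVI TCTACT/6: at [19, 69, 74, 99, 145, 167, 174] ⇒ [25, 75, 80, 105, 151, 173, 180]

All cut coordinates (distinct, sorted): [23, 25, 33, 47, 60, 73, 75, 80, 83, 93, 105, 114, 118, 130, 149, 151, 152, 160, 173, 180, 190, 199, 207, 222, 229, 242, 252]

Fragments:
  [0,23): 23 bp
  [23,25): 2 bp
  [25,33): 8 bp
  [33,47): 14 bp
  [47,60): 13 bp
  [60,73): 13 bp
  [73,75): 2 bp
  [75,80): 5 bp
  [80,83): 3 bp
  [83,93): 10 bp
  [93,105): 12 bp
  [105,114): 9 bp
  [114,118): 4 bp
  [118,130): 12 bp
  [130,149): 19 bp
  [149,151): 2 bp
  [151,152): 1 bp
  [152,160): 8 bp
  [160,173): 13 bp
  [173,180): 7 bp
  [180,190): 10 bp
  [190,199): 9 bp
  [199,207): 8 bp
  [207,222): 15 bp
  [222,229): 7 bp
  [229,242): 13 bp
  [242,252): 10 bp
  [252,256): 4 bp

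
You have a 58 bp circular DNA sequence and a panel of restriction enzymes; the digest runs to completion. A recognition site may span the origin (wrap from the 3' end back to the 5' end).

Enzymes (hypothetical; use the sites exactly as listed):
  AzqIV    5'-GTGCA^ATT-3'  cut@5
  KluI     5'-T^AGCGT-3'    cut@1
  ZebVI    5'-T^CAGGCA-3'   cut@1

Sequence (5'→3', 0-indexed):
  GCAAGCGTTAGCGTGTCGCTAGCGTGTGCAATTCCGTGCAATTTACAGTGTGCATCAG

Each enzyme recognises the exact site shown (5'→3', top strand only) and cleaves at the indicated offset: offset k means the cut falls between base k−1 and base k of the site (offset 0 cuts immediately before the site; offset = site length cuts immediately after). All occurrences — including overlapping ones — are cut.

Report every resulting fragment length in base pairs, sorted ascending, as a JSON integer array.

[10,10,11,12,15]

Site scan:
  AzqIV GTGCAATT/5: at [25, 35] ⇒ [30, 40]
  KluI TAGCGT/1: at [8, 19] ⇒ [9, 20]
  ZebVI TCAGGCA/1: at [54] ⇒ [55]

Pooled cuts: [9, 20, 30, 40, 55]

Fragments:
  9→20: 11 bp
  20→30: 10 bp
  30→40: 10 bp
  40→55: 15 bp
  55→9 (wrap): 58-55+9 = 12 bp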